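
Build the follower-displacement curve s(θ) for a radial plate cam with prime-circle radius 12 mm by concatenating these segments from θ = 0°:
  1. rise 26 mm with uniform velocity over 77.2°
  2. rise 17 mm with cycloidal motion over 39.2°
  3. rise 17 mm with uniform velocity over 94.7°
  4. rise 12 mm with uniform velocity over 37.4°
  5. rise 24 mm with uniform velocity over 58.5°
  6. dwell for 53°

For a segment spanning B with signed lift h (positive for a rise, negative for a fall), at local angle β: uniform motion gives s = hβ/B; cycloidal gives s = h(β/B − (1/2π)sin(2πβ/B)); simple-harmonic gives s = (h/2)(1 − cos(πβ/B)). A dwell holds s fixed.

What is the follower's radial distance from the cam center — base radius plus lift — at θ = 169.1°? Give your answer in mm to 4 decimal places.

seg 1 [0°–77.2°] uniform, h=26: full span → s += 26 → s = 26.0000
seg 2 [77.2°–116.4°] cycloidal, h=17: full span → s += 17 → s = 43.0000
seg 3 [116.4°–211.1°] uniform, h=17: θ=169.1° here. β=52.7, B=94.7. 17·52.7/94.7 = 9.4604 → s = 52.4604
radial distance = base radius + s = 12 + 52.4604 = 64.4604

64.4604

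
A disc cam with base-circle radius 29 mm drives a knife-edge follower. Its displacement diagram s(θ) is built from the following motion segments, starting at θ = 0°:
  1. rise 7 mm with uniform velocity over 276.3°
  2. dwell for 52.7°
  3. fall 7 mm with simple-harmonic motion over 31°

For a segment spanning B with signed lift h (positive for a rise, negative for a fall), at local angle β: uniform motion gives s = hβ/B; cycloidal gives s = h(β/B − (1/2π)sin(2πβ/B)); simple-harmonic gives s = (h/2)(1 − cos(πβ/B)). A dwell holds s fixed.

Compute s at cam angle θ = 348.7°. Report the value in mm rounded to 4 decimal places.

seg 1 [0°–276.3°] uniform, h=7: full span → s += 7 → s = 7.0000
seg 2 [276.3°–329°] dwell: s stays 7.0000
seg 3 [329°–360°] simple-harmonic, h=-7: θ=348.7° here. β=19.7, B=31. -7/2·(1 − cos(π·0.6355)) = -4.9451 → s = 2.0549

2.0549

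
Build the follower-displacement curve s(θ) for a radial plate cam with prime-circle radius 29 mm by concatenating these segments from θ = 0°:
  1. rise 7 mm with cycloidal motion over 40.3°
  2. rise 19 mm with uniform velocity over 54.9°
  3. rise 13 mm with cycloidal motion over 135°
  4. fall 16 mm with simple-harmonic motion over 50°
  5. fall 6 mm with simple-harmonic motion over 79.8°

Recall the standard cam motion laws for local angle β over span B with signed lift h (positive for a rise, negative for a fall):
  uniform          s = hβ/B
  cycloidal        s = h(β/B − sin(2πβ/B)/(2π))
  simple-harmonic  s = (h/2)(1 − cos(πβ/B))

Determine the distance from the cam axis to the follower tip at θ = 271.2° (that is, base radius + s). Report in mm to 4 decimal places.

seg 1 [0°–40.3°] cycloidal, h=7: full span → s += 7 → s = 7.0000
seg 2 [40.3°–95.2°] uniform, h=19: full span → s += 19 → s = 26.0000
seg 3 [95.2°–230.2°] cycloidal, h=13: full span → s += 13 → s = 39.0000
seg 4 [230.2°–280.2°] simple-harmonic, h=-16: θ=271.2° here. β=41, B=50. -16/2·(1 − cos(π·0.8200)) = -14.7546 → s = 24.2454
radial distance = base radius + s = 29 + 24.2454 = 53.2454

53.2454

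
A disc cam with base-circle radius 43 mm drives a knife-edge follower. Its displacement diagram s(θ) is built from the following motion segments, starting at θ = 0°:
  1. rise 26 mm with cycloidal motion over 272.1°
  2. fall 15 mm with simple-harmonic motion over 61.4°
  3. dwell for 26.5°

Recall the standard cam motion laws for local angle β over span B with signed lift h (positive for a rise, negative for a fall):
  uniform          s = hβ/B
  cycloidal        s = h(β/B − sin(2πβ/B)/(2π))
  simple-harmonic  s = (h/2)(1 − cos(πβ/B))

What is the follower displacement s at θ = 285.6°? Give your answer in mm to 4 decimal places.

seg 1 [0°–272.1°] cycloidal, h=26: full span → s += 26 → s = 26.0000
seg 2 [272.1°–333.5°] simple-harmonic, h=-15: θ=285.6° here. β=13.5, B=61.4. -15/2·(1 − cos(π·0.2199)) = -1.7192 → s = 24.2808

24.2808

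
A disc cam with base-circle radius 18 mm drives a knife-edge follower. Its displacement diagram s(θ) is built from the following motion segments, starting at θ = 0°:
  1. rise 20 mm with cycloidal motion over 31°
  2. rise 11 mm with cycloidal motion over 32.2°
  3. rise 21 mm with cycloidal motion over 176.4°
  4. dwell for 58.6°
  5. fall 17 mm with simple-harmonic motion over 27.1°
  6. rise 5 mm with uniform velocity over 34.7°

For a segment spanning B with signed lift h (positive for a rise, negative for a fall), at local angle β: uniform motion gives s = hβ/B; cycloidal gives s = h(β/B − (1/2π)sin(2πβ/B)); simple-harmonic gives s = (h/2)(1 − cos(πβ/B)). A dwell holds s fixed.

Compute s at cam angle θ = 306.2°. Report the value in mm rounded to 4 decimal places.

seg 1 [0°–31°] cycloidal, h=20: full span → s += 20 → s = 20.0000
seg 2 [31°–63.2°] cycloidal, h=11: full span → s += 11 → s = 31.0000
seg 3 [63.2°–239.6°] cycloidal, h=21: full span → s += 21 → s = 52.0000
seg 4 [239.6°–298.2°] dwell: s stays 52.0000
seg 5 [298.2°–325.3°] simple-harmonic, h=-17: θ=306.2° here. β=8, B=27.1. -17/2·(1 − cos(π·0.2952)) = -3.4008 → s = 48.5992

48.5992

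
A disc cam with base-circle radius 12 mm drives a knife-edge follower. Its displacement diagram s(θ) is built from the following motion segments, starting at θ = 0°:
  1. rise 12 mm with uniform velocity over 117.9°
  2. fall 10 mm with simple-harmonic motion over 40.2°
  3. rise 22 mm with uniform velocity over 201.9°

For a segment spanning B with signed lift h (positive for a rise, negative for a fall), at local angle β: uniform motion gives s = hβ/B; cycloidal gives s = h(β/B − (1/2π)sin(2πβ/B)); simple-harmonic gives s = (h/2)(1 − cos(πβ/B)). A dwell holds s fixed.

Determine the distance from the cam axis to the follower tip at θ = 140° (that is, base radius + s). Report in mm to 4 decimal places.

seg 1 [0°–117.9°] uniform, h=12: full span → s += 12 → s = 12.0000
seg 2 [117.9°–158.1°] simple-harmonic, h=-10: θ=140° here. β=22.1, B=40.2. -10/2·(1 − cos(π·0.5498)) = -5.7783 → s = 6.2217
radial distance = base radius + s = 12 + 6.2217 = 18.2217

18.2217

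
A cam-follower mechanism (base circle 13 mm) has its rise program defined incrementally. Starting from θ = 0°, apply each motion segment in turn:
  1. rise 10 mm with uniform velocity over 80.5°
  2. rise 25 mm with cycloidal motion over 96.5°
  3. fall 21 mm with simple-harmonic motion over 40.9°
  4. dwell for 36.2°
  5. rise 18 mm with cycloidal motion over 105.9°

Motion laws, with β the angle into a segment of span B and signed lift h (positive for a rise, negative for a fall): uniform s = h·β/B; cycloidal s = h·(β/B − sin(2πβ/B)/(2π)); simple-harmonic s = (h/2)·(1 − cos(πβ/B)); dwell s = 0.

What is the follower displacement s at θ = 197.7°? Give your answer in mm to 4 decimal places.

seg 1 [0°–80.5°] uniform, h=10: full span → s += 10 → s = 10.0000
seg 2 [80.5°–177°] cycloidal, h=25: full span → s += 25 → s = 35.0000
seg 3 [177°–217.9°] simple-harmonic, h=-21: θ=197.7° here. β=20.7, B=40.9. -21/2·(1 − cos(π·0.5061)) = -10.7016 → s = 24.2984

24.2984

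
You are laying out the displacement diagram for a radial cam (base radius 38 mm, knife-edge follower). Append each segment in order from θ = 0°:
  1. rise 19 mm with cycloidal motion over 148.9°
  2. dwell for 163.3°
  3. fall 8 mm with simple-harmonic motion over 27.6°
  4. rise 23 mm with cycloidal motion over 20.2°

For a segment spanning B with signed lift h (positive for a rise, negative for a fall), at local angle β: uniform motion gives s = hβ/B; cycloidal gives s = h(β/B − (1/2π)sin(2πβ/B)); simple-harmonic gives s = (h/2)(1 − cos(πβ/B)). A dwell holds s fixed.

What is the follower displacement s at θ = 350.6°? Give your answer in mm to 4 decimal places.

seg 1 [0°–148.9°] cycloidal, h=19: full span → s += 19 → s = 19.0000
seg 2 [148.9°–312.2°] dwell: s stays 19.0000
seg 3 [312.2°–339.8°] simple-harmonic, h=-8: full span → s += -8 → s = 11.0000
seg 4 [339.8°–360°] cycloidal, h=23: θ=350.6° here. β=10.8, B=20.2. 23·(0.5347 − sin(2π·0.5347)/(2π)) = 13.0878 → s = 24.0878

24.0878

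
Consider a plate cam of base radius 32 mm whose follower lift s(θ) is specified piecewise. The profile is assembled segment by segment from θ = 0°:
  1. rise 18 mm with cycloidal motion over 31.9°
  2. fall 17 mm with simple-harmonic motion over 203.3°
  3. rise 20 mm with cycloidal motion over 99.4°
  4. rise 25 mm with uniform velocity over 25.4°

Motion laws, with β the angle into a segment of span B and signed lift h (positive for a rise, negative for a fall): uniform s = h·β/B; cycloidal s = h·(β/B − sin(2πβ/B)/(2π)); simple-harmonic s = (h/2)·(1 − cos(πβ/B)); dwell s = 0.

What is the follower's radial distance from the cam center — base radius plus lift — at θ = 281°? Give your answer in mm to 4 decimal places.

seg 1 [0°–31.9°] cycloidal, h=18: full span → s += 18 → s = 18.0000
seg 2 [31.9°–235.2°] simple-harmonic, h=-17: full span → s += -17 → s = 1.0000
seg 3 [235.2°–334.6°] cycloidal, h=20: θ=281° here. β=45.8, B=99.4. 20·(0.4608 − sin(2π·0.4608)/(2π)) = 8.4385 → s = 9.4385
radial distance = base radius + s = 32 + 9.4385 = 41.4385

41.4385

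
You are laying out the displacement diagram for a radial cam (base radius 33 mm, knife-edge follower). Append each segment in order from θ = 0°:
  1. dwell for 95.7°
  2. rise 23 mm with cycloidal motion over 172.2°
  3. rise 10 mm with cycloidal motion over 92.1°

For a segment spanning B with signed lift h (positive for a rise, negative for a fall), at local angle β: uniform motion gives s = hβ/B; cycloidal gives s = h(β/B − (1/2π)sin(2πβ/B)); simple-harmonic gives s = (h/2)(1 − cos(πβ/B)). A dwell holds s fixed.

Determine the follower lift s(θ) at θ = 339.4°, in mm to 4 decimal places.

seg 1 [0°–95.7°] dwell: s stays 0.0000
seg 2 [95.7°–267.9°] cycloidal, h=23: full span → s += 23 → s = 23.0000
seg 3 [267.9°–360°] cycloidal, h=10: θ=339.4° here. β=71.5, B=92.1. 10·(0.7763 − sin(2π·0.7763)/(2π)) = 9.3331 → s = 32.3331

32.3331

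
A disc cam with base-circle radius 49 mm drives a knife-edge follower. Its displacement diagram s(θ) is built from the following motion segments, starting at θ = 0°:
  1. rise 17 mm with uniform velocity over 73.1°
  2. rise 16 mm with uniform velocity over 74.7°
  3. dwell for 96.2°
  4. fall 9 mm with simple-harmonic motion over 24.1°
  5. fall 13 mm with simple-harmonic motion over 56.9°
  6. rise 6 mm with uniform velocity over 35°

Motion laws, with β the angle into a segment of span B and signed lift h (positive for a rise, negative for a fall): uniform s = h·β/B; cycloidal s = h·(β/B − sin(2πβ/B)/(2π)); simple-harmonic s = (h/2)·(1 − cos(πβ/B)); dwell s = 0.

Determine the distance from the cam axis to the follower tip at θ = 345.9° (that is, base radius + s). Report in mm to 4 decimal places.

seg 1 [0°–73.1°] uniform, h=17: full span → s += 17 → s = 17.0000
seg 2 [73.1°–147.8°] uniform, h=16: full span → s += 16 → s = 33.0000
seg 3 [147.8°–244°] dwell: s stays 33.0000
seg 4 [244°–268.1°] simple-harmonic, h=-9: full span → s += -9 → s = 24.0000
seg 5 [268.1°–325°] simple-harmonic, h=-13: full span → s += -13 → s = 11.0000
seg 6 [325°–360°] uniform, h=6: θ=345.9° here. β=20.9, B=35. 6·20.9/35 = 3.5829 → s = 14.5829
radial distance = base radius + s = 49 + 14.5829 = 63.5829

63.5829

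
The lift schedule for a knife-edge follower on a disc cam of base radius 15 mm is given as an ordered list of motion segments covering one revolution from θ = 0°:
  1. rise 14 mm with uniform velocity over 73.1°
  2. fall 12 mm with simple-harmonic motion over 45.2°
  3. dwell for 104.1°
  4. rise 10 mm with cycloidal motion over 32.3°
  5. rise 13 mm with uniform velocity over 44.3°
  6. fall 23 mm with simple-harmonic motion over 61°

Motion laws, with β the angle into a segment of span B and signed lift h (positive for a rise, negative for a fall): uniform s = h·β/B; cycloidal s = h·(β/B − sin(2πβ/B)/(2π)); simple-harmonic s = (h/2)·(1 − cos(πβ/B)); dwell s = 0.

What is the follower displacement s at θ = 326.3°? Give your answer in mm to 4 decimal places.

seg 1 [0°–73.1°] uniform, h=14: full span → s += 14 → s = 14.0000
seg 2 [73.1°–118.3°] simple-harmonic, h=-12: full span → s += -12 → s = 2.0000
seg 3 [118.3°–222.4°] dwell: s stays 2.0000
seg 4 [222.4°–254.7°] cycloidal, h=10: full span → s += 10 → s = 12.0000
seg 5 [254.7°–299°] uniform, h=13: full span → s += 13 → s = 25.0000
seg 6 [299°–360°] simple-harmonic, h=-23: θ=326.3° here. β=27.3, B=61. -23/2·(1 − cos(π·0.4475)) = -9.6133 → s = 15.3867

15.3867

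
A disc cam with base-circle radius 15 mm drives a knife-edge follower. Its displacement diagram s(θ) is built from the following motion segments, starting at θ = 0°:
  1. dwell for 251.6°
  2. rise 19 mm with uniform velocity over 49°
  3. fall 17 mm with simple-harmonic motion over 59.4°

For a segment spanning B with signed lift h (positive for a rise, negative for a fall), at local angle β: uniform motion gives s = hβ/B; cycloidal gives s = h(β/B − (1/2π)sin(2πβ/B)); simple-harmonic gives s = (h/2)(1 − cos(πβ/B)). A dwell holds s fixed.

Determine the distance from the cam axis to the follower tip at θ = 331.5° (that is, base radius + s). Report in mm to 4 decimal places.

seg 1 [0°–251.6°] dwell: s stays 0.0000
seg 2 [251.6°–300.6°] uniform, h=19: full span → s += 19 → s = 19.0000
seg 3 [300.6°–360°] simple-harmonic, h=-17: θ=331.5° here. β=30.9, B=59.4. -17/2·(1 − cos(π·0.5202)) = -9.0391 → s = 9.9609
radial distance = base radius + s = 15 + 9.9609 = 24.9609

24.9609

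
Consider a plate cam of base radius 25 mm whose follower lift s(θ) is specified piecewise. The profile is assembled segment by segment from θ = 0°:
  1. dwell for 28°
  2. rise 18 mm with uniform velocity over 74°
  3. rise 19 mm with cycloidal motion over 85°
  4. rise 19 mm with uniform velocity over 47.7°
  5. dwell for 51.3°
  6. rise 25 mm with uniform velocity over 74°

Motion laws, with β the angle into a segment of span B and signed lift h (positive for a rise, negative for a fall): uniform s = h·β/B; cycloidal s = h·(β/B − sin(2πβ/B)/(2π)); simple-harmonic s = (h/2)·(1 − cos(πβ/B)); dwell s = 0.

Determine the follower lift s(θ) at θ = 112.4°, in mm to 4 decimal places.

seg 1 [0°–28°] dwell: s stays 0.0000
seg 2 [28°–102°] uniform, h=18: full span → s += 18 → s = 18.0000
seg 3 [102°–187°] cycloidal, h=19: θ=112.4° here. β=10.4, B=85. 19·(0.1224 − sin(2π·0.1224)/(2π)) = 0.2223 → s = 18.2223

18.2223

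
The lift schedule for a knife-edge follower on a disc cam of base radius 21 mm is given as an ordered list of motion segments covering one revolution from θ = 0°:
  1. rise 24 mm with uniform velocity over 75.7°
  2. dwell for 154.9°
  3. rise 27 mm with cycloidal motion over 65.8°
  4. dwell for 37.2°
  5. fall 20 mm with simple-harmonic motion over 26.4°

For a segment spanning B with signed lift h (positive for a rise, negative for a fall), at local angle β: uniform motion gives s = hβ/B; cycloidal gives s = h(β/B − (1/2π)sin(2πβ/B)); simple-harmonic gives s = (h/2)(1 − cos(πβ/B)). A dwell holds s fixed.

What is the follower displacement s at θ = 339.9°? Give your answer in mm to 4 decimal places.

seg 1 [0°–75.7°] uniform, h=24: full span → s += 24 → s = 24.0000
seg 2 [75.7°–230.6°] dwell: s stays 24.0000
seg 3 [230.6°–296.4°] cycloidal, h=27: full span → s += 27 → s = 51.0000
seg 4 [296.4°–333.6°] dwell: s stays 51.0000
seg 5 [333.6°–360°] simple-harmonic, h=-20: θ=339.9° here. β=6.3, B=26.4. -20/2·(1 − cos(π·0.2386)) = -2.6811 → s = 48.3189

48.3189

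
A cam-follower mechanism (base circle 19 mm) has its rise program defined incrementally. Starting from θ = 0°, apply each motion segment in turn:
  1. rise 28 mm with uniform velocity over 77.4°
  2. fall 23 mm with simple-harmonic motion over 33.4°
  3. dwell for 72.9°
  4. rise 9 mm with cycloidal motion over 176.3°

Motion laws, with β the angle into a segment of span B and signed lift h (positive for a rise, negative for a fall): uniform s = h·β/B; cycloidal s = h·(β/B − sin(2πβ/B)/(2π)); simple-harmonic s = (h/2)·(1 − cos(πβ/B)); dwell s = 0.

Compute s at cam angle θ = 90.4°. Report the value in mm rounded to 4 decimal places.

seg 1 [0°–77.4°] uniform, h=28: full span → s += 28 → s = 28.0000
seg 2 [77.4°–110.8°] simple-harmonic, h=-23: θ=90.4° here. β=13, B=33.4. -23/2·(1 − cos(π·0.3892)) = -7.5781 → s = 20.4219

20.4219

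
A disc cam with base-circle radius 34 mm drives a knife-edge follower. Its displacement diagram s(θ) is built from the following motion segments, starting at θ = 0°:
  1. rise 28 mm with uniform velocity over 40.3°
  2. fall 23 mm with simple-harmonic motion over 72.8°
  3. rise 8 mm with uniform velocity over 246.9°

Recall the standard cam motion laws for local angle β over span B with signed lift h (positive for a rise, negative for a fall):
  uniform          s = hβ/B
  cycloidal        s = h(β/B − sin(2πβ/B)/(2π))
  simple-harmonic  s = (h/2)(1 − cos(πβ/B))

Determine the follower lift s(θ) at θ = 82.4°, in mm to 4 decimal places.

seg 1 [0°–40.3°] uniform, h=28: full span → s += 28 → s = 28.0000
seg 2 [40.3°–113.1°] simple-harmonic, h=-23: θ=82.4° here. β=42.1, B=72.8. -23/2·(1 − cos(π·0.5783)) = -14.3003 → s = 13.6997

13.6997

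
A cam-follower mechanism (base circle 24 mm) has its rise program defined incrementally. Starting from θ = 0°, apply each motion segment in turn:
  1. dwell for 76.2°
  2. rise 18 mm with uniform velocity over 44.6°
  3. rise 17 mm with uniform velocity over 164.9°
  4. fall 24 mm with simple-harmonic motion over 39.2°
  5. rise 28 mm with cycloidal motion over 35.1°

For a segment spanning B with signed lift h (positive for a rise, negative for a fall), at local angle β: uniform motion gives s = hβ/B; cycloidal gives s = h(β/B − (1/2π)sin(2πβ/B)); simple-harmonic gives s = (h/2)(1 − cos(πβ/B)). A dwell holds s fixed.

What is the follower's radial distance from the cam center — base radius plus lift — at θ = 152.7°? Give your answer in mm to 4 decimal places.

seg 1 [0°–76.2°] dwell: s stays 0.0000
seg 2 [76.2°–120.8°] uniform, h=18: full span → s += 18 → s = 18.0000
seg 3 [120.8°–285.7°] uniform, h=17: θ=152.7° here. β=31.9, B=164.9. 17·31.9/164.9 = 3.2887 → s = 21.2887
radial distance = base radius + s = 24 + 21.2887 = 45.2887

45.2887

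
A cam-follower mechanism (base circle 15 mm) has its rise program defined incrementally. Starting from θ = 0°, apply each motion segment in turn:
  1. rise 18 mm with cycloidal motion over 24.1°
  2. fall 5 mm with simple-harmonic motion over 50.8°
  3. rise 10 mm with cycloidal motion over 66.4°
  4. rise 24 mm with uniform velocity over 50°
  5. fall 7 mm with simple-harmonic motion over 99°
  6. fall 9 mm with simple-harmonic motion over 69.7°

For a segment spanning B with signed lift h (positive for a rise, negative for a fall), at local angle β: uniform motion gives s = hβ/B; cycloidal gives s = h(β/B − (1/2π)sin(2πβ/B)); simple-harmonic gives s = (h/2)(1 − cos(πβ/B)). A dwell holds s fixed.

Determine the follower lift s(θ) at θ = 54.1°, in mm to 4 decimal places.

seg 1 [0°–24.1°] cycloidal, h=18: full span → s += 18 → s = 18.0000
seg 2 [24.1°–74.9°] simple-harmonic, h=-5: θ=54.1° here. β=30, B=50.8. -5/2·(1 − cos(π·0.5906)) = -3.2016 → s = 14.7984

14.7984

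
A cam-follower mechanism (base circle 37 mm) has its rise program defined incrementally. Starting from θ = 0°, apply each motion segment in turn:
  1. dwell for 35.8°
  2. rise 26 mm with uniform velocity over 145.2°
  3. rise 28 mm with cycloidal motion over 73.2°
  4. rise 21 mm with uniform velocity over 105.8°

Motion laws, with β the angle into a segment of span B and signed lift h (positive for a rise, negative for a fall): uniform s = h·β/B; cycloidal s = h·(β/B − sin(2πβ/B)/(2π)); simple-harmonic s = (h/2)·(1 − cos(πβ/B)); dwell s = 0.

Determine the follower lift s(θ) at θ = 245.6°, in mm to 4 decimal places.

seg 1 [0°–35.8°] dwell: s stays 0.0000
seg 2 [35.8°–181°] uniform, h=26: full span → s += 26 → s = 26.0000
seg 3 [181°–254.2°] cycloidal, h=28: θ=245.6° here. β=64.6, B=73.2. 28·(0.8825 − sin(2π·0.8825)/(2π)) = 27.7093 → s = 53.7093

53.7093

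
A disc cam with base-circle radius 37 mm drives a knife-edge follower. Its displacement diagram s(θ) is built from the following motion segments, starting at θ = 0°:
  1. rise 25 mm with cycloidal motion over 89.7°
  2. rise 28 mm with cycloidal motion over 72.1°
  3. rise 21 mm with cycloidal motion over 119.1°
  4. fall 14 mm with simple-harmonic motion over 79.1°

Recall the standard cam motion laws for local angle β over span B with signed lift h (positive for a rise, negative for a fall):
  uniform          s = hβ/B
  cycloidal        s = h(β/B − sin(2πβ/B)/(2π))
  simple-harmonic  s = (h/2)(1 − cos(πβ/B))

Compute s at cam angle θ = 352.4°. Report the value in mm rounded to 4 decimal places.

seg 1 [0°–89.7°] cycloidal, h=25: full span → s += 25 → s = 25.0000
seg 2 [89.7°–161.8°] cycloidal, h=28: full span → s += 28 → s = 53.0000
seg 3 [161.8°–280.9°] cycloidal, h=21: full span → s += 21 → s = 74.0000
seg 4 [280.9°–360°] simple-harmonic, h=-14: θ=352.4° here. β=71.5, B=79.1. -14/2·(1 − cos(π·0.9039)) = -13.6835 → s = 60.3165

60.3165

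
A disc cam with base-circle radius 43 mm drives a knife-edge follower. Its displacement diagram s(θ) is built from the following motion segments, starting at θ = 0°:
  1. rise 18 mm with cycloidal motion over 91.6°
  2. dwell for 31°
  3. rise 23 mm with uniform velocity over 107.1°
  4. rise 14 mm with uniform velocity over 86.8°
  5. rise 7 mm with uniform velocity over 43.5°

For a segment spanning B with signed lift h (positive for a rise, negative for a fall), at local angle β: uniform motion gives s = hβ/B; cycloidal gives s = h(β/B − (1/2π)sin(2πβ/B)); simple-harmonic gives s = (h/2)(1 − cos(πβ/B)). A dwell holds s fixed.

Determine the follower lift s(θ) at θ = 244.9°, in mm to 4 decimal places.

seg 1 [0°–91.6°] cycloidal, h=18: full span → s += 18 → s = 18.0000
seg 2 [91.6°–122.6°] dwell: s stays 18.0000
seg 3 [122.6°–229.7°] uniform, h=23: full span → s += 23 → s = 41.0000
seg 4 [229.7°–316.5°] uniform, h=14: θ=244.9° here. β=15.2, B=86.8. 14·15.2/86.8 = 2.4516 → s = 43.4516

43.4516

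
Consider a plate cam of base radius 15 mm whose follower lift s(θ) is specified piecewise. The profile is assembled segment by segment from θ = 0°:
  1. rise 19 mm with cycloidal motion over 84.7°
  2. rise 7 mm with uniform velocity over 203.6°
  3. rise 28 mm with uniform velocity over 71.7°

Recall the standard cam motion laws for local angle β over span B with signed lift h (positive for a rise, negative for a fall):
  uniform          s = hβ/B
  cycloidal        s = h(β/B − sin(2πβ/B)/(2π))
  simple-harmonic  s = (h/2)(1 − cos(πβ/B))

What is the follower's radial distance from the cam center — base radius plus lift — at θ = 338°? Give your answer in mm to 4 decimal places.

seg 1 [0°–84.7°] cycloidal, h=19: full span → s += 19 → s = 19.0000
seg 2 [84.7°–288.3°] uniform, h=7: full span → s += 7 → s = 26.0000
seg 3 [288.3°–360°] uniform, h=28: θ=338° here. β=49.7, B=71.7. 28·49.7/71.7 = 19.4086 → s = 45.4086
radial distance = base radius + s = 15 + 45.4086 = 60.4086

60.4086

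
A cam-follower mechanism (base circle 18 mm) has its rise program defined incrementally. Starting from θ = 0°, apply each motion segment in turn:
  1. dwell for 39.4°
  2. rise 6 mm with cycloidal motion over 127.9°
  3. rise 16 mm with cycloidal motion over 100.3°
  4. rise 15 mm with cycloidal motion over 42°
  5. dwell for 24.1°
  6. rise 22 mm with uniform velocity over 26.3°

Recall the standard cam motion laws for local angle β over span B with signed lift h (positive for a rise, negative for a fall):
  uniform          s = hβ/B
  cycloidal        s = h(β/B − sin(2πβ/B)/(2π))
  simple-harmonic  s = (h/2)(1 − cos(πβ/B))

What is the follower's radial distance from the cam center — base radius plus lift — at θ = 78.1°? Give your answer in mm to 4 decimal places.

seg 1 [0°–39.4°] dwell: s stays 0.0000
seg 2 [39.4°–167.3°] cycloidal, h=6: θ=78.1° here. β=38.7, B=127.9. 6·(0.3026 − sin(2π·0.3026)/(2π)) = 0.9122 → s = 0.9122
radial distance = base radius + s = 18 + 0.9122 = 18.9122

18.9122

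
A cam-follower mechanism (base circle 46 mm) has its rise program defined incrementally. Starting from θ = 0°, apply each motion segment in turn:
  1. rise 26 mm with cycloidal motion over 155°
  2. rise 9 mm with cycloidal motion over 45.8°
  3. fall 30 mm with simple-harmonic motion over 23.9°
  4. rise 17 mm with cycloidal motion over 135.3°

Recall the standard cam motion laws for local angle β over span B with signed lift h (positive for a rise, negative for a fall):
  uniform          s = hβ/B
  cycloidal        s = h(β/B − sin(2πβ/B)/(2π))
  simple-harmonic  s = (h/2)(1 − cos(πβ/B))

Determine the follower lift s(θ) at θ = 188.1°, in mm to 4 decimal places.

seg 1 [0°–155°] cycloidal, h=26: full span → s += 26 → s = 26.0000
seg 2 [155°–200.8°] cycloidal, h=9: θ=188.1° here. β=33.1, B=45.8. 9·(0.7227 − sin(2π·0.7227)/(2π)) = 7.9158 → s = 33.9158

33.9158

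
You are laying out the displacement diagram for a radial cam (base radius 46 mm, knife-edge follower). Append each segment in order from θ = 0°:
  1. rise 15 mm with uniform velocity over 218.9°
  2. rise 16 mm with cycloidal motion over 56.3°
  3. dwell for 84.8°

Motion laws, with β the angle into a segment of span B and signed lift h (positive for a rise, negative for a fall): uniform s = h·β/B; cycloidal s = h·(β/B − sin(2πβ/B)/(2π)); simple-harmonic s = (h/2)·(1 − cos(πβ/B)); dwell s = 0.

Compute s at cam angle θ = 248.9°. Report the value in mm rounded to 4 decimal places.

seg 1 [0°–218.9°] uniform, h=15: full span → s += 15 → s = 15.0000
seg 2 [218.9°–275.2°] cycloidal, h=16: θ=248.9° here. β=30, B=56.3. 16·(0.5329 − sin(2π·0.5329)/(2π)) = 9.0478 → s = 24.0478

24.0478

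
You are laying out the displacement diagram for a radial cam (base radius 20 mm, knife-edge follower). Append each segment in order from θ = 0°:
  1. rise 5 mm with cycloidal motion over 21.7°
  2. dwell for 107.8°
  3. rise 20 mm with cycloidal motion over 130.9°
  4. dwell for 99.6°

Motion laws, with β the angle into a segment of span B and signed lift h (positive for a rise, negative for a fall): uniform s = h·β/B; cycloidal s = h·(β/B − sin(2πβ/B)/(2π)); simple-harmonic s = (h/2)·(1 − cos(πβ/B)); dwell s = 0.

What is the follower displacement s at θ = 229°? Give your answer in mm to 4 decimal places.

seg 1 [0°–21.7°] cycloidal, h=5: full span → s += 5 → s = 5.0000
seg 2 [21.7°–129.5°] dwell: s stays 5.0000
seg 3 [129.5°–260.4°] cycloidal, h=20: θ=229° here. β=99.5, B=130.9. 20·(0.7601 − sin(2π·0.7601)/(2π)) = 18.3791 → s = 23.3791

23.3791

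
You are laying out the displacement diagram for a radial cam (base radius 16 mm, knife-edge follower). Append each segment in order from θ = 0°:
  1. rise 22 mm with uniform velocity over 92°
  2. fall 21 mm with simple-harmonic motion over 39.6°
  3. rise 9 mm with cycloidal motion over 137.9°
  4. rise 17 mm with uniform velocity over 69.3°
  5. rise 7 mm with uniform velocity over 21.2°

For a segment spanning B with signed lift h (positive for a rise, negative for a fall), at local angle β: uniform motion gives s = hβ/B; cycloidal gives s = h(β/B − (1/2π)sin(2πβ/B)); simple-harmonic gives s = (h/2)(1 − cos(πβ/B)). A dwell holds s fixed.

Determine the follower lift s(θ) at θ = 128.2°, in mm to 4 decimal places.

seg 1 [0°–92°] uniform, h=22: full span → s += 22 → s = 22.0000
seg 2 [92°–131.6°] simple-harmonic, h=-21: θ=128.2° here. β=36.2, B=39.6. -21/2·(1 − cos(π·0.9141)) = -20.6203 → s = 1.3797

1.3797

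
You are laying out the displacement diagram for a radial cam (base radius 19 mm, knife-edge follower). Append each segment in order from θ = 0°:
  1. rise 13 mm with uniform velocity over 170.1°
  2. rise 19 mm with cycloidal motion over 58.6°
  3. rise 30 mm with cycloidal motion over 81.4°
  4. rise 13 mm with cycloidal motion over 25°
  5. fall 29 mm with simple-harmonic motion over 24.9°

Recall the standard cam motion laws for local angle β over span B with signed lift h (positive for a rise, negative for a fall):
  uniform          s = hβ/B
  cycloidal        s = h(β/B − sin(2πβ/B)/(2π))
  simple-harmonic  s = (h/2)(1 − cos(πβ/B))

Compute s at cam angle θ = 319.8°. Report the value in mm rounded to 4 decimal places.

seg 1 [0°–170.1°] uniform, h=13: full span → s += 13 → s = 13.0000
seg 2 [170.1°–228.7°] cycloidal, h=19: full span → s += 19 → s = 32.0000
seg 3 [228.7°–310.1°] cycloidal, h=30: full span → s += 30 → s = 62.0000
seg 4 [310.1°–335.1°] cycloidal, h=13: θ=319.8° here. β=9.7, B=25. 13·(0.3880 − sin(2π·0.3880)/(2π)) = 3.7052 → s = 65.7052

65.7052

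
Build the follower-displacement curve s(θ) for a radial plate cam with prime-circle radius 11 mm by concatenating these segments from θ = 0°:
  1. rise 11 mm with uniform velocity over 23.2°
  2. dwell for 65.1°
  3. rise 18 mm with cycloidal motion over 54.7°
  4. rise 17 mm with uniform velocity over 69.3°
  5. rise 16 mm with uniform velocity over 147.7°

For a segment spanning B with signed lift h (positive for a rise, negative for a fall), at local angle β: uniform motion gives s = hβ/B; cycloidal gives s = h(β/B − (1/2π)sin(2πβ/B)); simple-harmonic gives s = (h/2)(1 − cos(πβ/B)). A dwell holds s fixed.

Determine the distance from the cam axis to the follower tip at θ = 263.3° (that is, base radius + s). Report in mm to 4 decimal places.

seg 1 [0°–23.2°] uniform, h=11: full span → s += 11 → s = 11.0000
seg 2 [23.2°–88.3°] dwell: s stays 11.0000
seg 3 [88.3°–143°] cycloidal, h=18: full span → s += 18 → s = 29.0000
seg 4 [143°–212.3°] uniform, h=17: full span → s += 17 → s = 46.0000
seg 5 [212.3°–360°] uniform, h=16: θ=263.3° here. β=51, B=147.7. 16·51/147.7 = 5.5247 → s = 51.5247
radial distance = base radius + s = 11 + 51.5247 = 62.5247

62.5247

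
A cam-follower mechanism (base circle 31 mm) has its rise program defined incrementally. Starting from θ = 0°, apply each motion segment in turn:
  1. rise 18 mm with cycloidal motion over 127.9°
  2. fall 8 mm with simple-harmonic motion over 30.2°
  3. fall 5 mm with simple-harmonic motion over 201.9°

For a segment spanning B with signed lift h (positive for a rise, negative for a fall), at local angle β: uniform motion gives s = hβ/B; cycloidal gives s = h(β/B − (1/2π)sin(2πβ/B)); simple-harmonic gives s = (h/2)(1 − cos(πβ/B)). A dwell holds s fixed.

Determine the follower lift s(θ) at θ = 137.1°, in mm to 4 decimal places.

seg 1 [0°–127.9°] cycloidal, h=18: full span → s += 18 → s = 18.0000
seg 2 [127.9°–158.1°] simple-harmonic, h=-8: θ=137.1° here. β=9.2, B=30.2. -8/2·(1 − cos(π·0.3046)) = -1.6962 → s = 16.3038

16.3038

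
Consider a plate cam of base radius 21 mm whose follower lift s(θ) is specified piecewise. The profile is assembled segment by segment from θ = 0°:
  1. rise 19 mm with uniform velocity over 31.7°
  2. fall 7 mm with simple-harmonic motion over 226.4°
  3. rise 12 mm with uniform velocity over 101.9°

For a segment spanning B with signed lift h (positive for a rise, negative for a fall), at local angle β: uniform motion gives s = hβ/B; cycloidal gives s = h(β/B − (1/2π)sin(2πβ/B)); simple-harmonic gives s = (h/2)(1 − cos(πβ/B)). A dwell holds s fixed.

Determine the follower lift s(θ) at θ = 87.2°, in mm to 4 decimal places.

seg 1 [0°–31.7°] uniform, h=19: full span → s += 19 → s = 19.0000
seg 2 [31.7°–258.1°] simple-harmonic, h=-7: θ=87.2° here. β=55.5, B=226.4. -7/2·(1 − cos(π·0.2451)) = -0.9876 → s = 18.0124

18.0124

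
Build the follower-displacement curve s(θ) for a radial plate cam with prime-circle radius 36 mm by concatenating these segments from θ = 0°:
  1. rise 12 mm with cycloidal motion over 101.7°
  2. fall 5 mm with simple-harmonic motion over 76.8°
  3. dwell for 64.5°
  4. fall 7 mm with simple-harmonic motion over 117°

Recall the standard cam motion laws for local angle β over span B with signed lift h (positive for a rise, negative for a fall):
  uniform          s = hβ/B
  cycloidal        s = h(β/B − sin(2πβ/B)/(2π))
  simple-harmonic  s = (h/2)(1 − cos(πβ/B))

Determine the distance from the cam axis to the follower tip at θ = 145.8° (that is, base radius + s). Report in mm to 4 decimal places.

seg 1 [0°–101.7°] cycloidal, h=12: full span → s += 12 → s = 12.0000
seg 2 [101.7°–178.5°] simple-harmonic, h=-5: θ=145.8° here. β=44.1, B=76.8. -5/2·(1 − cos(π·0.5742)) = -3.0776 → s = 8.9224
radial distance = base radius + s = 36 + 8.9224 = 44.9224

44.9224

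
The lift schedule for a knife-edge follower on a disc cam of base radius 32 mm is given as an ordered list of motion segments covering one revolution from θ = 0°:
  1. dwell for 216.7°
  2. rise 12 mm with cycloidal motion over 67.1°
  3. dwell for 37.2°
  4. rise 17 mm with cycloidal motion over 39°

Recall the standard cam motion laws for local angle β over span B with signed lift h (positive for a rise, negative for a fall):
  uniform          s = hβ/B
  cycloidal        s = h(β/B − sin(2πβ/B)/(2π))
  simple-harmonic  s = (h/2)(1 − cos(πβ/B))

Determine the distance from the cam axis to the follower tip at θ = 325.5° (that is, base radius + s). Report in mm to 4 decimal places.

seg 1 [0°–216.7°] dwell: s stays 0.0000
seg 2 [216.7°–283.8°] cycloidal, h=12: full span → s += 12 → s = 12.0000
seg 3 [283.8°–321°] dwell: s stays 12.0000
seg 4 [321°–360°] cycloidal, h=17: θ=325.5° here. β=4.5, B=39. 17·(0.1154 − sin(2π·0.1154)/(2π)) = 0.1674 → s = 12.1674
radial distance = base radius + s = 32 + 12.1674 = 44.1674

44.1674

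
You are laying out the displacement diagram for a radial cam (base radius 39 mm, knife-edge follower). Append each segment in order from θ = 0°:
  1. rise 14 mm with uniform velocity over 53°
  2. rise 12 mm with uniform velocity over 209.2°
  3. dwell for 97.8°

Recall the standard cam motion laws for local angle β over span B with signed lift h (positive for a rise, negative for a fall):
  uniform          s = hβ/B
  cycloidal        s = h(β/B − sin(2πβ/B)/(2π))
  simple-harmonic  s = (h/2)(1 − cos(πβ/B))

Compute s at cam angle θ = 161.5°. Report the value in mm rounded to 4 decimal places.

seg 1 [0°–53°] uniform, h=14: full span → s += 14 → s = 14.0000
seg 2 [53°–262.2°] uniform, h=12: θ=161.5° here. β=108.5, B=209.2. 12·108.5/209.2 = 6.2237 → s = 20.2237

20.2237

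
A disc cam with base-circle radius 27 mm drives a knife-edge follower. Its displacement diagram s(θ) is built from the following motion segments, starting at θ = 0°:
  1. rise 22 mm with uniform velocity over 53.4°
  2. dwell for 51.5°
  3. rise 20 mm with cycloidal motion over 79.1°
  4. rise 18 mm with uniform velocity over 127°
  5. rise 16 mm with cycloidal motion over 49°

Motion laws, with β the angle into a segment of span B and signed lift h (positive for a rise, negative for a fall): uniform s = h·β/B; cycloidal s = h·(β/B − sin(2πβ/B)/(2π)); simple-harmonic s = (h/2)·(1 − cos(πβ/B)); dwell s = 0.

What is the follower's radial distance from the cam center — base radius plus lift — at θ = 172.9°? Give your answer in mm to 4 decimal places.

seg 1 [0°–53.4°] uniform, h=22: full span → s += 22 → s = 22.0000
seg 2 [53.4°–104.9°] dwell: s stays 22.0000
seg 3 [104.9°–184°] cycloidal, h=20: θ=172.9° here. β=68, B=79.1. 20·(0.8597 − sin(2π·0.8597)/(2π)) = 19.6502 → s = 41.6502
radial distance = base radius + s = 27 + 41.6502 = 68.6502

68.6502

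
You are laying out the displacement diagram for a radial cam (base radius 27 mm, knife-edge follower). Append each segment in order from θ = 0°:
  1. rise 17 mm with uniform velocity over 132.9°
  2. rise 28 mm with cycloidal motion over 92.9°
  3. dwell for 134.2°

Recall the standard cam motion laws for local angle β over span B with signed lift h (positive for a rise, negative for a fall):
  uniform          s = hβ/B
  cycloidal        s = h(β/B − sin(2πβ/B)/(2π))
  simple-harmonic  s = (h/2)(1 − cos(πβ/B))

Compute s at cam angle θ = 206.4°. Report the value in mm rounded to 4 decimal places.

seg 1 [0°–132.9°] uniform, h=17: full span → s += 17 → s = 17.0000
seg 2 [132.9°–225.8°] cycloidal, h=28: θ=206.4° here. β=73.5, B=92.9. 28·(0.7912 − sin(2π·0.7912)/(2π)) = 26.4609 → s = 43.4609

43.4609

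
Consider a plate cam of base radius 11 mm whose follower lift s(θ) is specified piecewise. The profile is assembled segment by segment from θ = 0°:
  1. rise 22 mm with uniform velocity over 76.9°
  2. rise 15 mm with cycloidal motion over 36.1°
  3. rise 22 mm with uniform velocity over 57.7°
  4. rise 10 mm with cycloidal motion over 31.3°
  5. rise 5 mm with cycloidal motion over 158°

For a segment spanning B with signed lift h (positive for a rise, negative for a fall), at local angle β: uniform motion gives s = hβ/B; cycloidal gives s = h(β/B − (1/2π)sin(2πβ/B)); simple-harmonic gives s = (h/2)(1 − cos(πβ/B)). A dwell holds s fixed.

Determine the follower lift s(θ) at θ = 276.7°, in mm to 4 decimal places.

seg 1 [0°–76.9°] uniform, h=22: full span → s += 22 → s = 22.0000
seg 2 [76.9°–113°] cycloidal, h=15: full span → s += 15 → s = 37.0000
seg 3 [113°–170.7°] uniform, h=22: full span → s += 22 → s = 59.0000
seg 4 [170.7°–202°] cycloidal, h=10: full span → s += 10 → s = 69.0000
seg 5 [202°–360°] cycloidal, h=5: θ=276.7° here. β=74.7, B=158. 5·(0.4728 − sin(2π·0.4728)/(2π)) = 2.2285 → s = 71.2285

71.2285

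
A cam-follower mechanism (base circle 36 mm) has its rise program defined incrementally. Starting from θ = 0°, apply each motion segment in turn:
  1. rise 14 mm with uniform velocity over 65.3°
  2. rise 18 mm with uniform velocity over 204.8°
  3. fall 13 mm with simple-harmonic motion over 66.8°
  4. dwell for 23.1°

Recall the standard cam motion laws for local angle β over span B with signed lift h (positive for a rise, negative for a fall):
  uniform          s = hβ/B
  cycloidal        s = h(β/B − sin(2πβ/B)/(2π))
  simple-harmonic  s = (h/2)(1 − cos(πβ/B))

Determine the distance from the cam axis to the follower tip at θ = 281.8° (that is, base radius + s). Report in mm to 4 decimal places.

seg 1 [0°–65.3°] uniform, h=14: full span → s += 14 → s = 14.0000
seg 2 [65.3°–270.1°] uniform, h=18: full span → s += 18 → s = 32.0000
seg 3 [270.1°–336.9°] simple-harmonic, h=-13: θ=281.8° here. β=11.7, B=66.8. -13/2·(1 − cos(π·0.1751)) = -0.9594 → s = 31.0406
radial distance = base radius + s = 36 + 31.0406 = 67.0406

67.0406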